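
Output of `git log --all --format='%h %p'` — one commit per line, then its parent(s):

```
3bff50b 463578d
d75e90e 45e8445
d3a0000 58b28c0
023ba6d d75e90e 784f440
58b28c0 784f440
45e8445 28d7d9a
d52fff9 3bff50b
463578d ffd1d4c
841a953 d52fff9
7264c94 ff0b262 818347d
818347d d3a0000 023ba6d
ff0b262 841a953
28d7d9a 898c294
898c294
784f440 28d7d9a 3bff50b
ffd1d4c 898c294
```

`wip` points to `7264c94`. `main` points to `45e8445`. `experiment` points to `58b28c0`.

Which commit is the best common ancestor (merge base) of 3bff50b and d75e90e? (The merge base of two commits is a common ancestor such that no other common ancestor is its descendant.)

Ancestors of 3bff50b: {3bff50b, 463578d, 898c294, ffd1d4c}.
Ancestors of d75e90e: {28d7d9a, 45e8445, 898c294, d75e90e}.
Common ancestors: {898c294}.
The only common ancestor is 898c294, so it is the merge base.

898c294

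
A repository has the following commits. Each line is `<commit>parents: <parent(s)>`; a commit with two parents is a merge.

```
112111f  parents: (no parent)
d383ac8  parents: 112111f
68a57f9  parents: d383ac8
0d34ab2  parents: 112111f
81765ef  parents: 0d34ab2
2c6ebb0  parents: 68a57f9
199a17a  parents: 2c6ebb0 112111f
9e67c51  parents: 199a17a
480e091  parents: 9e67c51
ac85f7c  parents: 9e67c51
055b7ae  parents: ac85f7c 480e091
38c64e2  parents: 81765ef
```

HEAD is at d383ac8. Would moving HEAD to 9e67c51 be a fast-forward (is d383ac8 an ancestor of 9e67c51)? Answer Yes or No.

A fast-forward from d383ac8 to 9e67c51 is possible iff d383ac8 is an ancestor of 9e67c51.
Ancestors of 9e67c51: {112111f, 199a17a, 2c6ebb0, 68a57f9, 9e67c51, d383ac8}.
d383ac8 is among them, so fast-forward is possible.

Yes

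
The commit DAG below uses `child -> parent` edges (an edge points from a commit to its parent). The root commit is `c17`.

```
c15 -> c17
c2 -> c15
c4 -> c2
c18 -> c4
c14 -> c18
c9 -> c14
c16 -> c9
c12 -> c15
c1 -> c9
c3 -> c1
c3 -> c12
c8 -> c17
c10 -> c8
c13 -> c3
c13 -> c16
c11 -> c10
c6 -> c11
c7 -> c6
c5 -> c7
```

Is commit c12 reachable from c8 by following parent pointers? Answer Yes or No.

No

Ancestors of c8: {c17, c8}.
c12 is not in that set, so it is not an ancestor of c8.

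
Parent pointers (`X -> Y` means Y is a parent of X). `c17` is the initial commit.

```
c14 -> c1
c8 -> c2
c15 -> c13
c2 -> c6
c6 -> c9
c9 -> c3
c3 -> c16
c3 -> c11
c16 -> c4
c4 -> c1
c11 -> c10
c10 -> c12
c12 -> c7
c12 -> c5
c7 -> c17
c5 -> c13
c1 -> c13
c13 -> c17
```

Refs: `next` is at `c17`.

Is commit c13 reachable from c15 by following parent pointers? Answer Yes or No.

Ancestors of c15 (commits reachable by following parents): {c13, c15, c17}.
c13 is in that set, so it is an ancestor of c15.

Yes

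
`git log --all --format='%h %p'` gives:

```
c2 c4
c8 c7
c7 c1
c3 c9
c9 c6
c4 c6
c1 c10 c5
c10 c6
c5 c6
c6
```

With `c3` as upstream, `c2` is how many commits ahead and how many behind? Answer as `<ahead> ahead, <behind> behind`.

Reachable from c2: {c2, c4, c6}.
Reachable from c3: {c3, c6, c9}.
Only in c2's history (ahead): {c2, c4} — 2.
Only in c3's history (behind): {c3, c9} — 2.

2 ahead, 2 behind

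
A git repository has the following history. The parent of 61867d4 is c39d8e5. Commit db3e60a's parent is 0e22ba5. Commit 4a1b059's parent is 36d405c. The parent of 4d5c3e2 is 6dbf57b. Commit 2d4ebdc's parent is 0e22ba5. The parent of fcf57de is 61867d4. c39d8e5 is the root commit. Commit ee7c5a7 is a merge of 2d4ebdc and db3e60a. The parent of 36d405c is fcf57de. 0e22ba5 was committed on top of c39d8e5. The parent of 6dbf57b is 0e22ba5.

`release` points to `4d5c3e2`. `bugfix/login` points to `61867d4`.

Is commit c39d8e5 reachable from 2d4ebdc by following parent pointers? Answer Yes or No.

Yes

Ancestors of 2d4ebdc (commits reachable by following parents): {0e22ba5, 2d4ebdc, c39d8e5}.
c39d8e5 is in that set, so it is an ancestor of 2d4ebdc.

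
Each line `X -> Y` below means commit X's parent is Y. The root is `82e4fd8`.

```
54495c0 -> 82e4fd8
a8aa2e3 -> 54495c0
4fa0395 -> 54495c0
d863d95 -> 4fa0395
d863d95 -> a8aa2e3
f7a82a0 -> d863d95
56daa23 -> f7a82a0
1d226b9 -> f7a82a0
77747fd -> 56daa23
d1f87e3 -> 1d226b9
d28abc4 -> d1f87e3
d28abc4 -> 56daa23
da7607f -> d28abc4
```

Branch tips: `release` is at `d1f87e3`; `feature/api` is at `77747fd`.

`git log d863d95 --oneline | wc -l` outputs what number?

5

Walking parent pointers from d863d95: reachable set = {4fa0395, 54495c0, 82e4fd8, a8aa2e3, d863d95}.
That is 5 commits.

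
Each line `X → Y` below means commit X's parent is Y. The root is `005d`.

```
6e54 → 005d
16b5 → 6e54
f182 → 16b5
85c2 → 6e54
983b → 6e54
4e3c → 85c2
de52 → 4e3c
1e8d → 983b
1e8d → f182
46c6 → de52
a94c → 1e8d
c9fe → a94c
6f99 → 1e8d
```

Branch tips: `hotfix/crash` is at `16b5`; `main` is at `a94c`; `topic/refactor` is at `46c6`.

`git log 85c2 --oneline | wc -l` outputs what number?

Walking parent pointers from 85c2: reachable set = {005d, 6e54, 85c2}.
That is 3 commits.

3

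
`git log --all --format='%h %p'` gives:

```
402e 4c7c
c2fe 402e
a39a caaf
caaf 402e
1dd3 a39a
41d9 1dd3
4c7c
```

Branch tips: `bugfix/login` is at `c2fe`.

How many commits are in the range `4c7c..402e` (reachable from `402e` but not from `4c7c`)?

1

Reachable from 402e: {402e, 4c7c}.
Reachable from 4c7c: {4c7c}.
In 402e's history but not 4c7c's: {402e} — 1 commit.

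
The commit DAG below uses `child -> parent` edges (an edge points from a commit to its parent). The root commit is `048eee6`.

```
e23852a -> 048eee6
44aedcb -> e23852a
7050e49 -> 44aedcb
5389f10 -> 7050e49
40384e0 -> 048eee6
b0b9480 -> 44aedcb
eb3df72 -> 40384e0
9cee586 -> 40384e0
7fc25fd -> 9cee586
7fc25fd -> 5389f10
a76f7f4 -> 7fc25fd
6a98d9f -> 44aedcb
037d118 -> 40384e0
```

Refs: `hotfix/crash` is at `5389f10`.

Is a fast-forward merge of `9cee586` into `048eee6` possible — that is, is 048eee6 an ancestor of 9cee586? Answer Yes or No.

A fast-forward from 048eee6 to 9cee586 is possible iff 048eee6 is an ancestor of 9cee586.
Ancestors of 9cee586: {048eee6, 40384e0, 9cee586}.
048eee6 is among them, so fast-forward is possible.

Yes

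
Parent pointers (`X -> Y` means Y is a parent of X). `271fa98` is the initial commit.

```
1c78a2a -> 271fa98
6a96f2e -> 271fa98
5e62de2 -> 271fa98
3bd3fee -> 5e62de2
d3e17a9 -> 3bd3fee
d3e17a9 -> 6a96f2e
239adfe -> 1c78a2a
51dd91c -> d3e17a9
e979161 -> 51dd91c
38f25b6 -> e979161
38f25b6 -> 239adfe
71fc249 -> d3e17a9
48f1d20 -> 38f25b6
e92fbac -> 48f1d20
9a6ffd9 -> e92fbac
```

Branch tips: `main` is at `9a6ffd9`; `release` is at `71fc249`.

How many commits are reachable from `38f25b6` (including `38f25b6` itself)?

Walking parent pointers from 38f25b6: reachable set = {1c78a2a, 239adfe, 271fa98, 38f25b6, 3bd3fee, 51dd91c, 5e62de2, 6a96f2e, d3e17a9, e979161}.
That is 10 commits.

10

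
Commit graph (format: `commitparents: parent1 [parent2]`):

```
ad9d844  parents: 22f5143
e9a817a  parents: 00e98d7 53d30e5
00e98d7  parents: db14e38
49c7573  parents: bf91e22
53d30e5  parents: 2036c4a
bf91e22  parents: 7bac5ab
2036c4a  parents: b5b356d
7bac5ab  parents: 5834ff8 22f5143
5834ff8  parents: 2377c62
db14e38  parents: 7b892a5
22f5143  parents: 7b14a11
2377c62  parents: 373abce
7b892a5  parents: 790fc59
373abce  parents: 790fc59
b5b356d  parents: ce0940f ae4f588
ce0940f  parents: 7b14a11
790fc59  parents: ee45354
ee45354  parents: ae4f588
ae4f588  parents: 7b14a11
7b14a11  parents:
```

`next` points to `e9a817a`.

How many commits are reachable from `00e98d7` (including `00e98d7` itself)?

Walking parent pointers from 00e98d7: reachable set = {00e98d7, 790fc59, 7b14a11, 7b892a5, ae4f588, db14e38, ee45354}.
That is 7 commits.

7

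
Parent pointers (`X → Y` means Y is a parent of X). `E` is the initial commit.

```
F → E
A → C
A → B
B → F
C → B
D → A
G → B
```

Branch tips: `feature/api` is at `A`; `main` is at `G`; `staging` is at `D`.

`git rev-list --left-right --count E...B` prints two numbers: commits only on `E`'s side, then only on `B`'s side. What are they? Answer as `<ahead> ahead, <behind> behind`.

Reachable from E: {E}.
Reachable from B: {B, E, F}.
Only in E's history (ahead): {} — 0.
Only in B's history (behind): {B, F} — 2.

0 ahead, 2 behind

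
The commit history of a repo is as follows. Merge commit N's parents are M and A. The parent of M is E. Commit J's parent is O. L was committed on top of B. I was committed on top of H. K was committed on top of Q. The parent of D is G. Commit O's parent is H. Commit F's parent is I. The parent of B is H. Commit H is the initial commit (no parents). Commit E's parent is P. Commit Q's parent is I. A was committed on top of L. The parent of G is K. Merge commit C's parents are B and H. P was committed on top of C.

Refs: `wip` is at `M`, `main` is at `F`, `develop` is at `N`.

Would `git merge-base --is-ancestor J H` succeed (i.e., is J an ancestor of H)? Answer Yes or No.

Ancestors of H: {H}.
J is not in that set, so it is not an ancestor of H.

No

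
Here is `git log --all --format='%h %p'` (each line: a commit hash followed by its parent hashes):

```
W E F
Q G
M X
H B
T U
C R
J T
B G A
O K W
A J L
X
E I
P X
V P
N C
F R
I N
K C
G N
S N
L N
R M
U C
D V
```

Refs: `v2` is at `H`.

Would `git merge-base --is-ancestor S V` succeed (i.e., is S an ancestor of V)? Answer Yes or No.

Ancestors of V: {P, V, X}.
S is not in that set, so it is not an ancestor of V.

No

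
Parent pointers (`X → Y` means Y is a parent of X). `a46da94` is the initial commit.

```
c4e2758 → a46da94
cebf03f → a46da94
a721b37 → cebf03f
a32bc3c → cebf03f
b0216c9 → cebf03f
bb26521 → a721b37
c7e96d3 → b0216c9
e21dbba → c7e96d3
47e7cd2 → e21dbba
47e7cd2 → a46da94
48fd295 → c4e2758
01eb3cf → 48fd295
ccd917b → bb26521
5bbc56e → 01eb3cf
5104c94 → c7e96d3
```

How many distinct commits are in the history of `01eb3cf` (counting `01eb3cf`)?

4

Walking parent pointers from 01eb3cf: reachable set = {01eb3cf, 48fd295, a46da94, c4e2758}.
That is 4 commits.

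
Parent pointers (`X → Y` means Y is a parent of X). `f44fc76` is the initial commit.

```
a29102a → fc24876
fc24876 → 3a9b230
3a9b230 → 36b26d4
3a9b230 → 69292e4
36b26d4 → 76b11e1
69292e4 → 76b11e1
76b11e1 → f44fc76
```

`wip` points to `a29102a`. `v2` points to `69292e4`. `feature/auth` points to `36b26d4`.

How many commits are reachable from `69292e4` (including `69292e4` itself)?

3

Walking parent pointers from 69292e4: reachable set = {69292e4, 76b11e1, f44fc76}.
That is 3 commits.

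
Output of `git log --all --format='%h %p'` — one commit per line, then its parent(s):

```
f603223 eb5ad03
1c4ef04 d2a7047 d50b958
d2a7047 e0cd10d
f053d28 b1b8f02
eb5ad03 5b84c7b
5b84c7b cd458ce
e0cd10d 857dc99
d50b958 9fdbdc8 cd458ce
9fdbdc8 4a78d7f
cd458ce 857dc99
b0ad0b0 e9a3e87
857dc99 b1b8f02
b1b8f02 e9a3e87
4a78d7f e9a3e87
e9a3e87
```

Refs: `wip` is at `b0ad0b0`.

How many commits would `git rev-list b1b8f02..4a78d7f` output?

Reachable from 4a78d7f: {4a78d7f, e9a3e87}.
Reachable from b1b8f02: {b1b8f02, e9a3e87}.
In 4a78d7f's history but not b1b8f02's: {4a78d7f} — 1 commit.

1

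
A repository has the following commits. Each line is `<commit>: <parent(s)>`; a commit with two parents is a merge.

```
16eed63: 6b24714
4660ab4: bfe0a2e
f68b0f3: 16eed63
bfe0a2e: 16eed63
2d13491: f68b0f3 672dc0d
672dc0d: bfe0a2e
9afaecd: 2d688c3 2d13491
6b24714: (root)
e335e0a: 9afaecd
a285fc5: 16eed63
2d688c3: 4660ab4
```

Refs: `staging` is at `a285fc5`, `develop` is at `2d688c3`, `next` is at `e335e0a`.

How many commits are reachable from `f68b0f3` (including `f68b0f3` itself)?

3

Walking parent pointers from f68b0f3: reachable set = {16eed63, 6b24714, f68b0f3}.
That is 3 commits.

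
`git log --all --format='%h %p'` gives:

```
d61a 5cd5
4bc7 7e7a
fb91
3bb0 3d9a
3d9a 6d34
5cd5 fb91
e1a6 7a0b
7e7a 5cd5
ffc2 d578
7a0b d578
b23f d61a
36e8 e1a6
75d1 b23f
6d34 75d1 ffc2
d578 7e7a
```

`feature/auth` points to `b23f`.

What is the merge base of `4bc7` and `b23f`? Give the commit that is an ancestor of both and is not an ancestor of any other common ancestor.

Ancestors of 4bc7: {4bc7, 5cd5, 7e7a, fb91}.
Ancestors of b23f: {5cd5, b23f, d61a, fb91}.
Common ancestors: {5cd5, fb91}.
Among these, 5cd5 is not an ancestor of any other common ancestor — it is the merge base.

5cd5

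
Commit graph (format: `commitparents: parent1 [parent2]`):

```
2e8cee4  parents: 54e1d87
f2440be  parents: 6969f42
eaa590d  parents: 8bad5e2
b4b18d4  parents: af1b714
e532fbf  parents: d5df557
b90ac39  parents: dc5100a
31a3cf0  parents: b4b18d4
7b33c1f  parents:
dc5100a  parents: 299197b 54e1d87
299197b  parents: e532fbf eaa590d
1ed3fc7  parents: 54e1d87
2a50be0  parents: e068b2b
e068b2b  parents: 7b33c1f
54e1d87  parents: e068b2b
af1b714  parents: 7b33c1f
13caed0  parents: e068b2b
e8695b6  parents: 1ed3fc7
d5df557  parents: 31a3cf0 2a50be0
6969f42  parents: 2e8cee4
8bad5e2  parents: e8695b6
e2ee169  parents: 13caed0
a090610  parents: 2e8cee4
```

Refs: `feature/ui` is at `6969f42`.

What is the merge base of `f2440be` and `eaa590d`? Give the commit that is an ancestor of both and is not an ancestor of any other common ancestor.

Ancestors of f2440be: {2e8cee4, 54e1d87, 6969f42, 7b33c1f, e068b2b, f2440be}.
Ancestors of eaa590d: {1ed3fc7, 54e1d87, 7b33c1f, 8bad5e2, e068b2b, e8695b6, eaa590d}.
Common ancestors: {54e1d87, 7b33c1f, e068b2b}.
Among these, 54e1d87 is not an ancestor of any other common ancestor — it is the merge base.

54e1d87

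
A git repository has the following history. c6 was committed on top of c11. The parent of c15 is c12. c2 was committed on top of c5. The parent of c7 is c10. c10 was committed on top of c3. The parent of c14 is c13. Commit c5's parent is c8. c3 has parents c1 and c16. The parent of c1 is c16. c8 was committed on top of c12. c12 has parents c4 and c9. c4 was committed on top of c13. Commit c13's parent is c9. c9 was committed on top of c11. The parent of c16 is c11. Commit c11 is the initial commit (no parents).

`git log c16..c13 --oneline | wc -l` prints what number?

Reachable from c13: {c11, c13, c9}.
Reachable from c16: {c11, c16}.
In c13's history but not c16's: {c13, c9} — 2 commits.

2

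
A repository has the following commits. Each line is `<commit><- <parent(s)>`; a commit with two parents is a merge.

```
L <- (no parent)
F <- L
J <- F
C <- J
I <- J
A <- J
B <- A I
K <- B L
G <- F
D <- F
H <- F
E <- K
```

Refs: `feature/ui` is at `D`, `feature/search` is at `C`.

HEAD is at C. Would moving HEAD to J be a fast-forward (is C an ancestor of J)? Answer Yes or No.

No

A fast-forward from C to J is possible iff C is an ancestor of J.
Ancestors of J: {F, J, L}.
C is not among them, so fast-forward is not possible.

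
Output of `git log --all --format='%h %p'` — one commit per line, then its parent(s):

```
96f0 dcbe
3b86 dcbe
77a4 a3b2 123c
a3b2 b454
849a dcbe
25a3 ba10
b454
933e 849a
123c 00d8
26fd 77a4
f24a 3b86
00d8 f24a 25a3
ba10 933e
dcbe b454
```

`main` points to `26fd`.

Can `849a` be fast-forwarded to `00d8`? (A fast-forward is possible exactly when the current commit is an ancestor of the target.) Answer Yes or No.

Yes

A fast-forward from 849a to 00d8 is possible iff 849a is an ancestor of 00d8.
Ancestors of 00d8: {00d8, 25a3, 3b86, 849a, 933e, b454, ba10, dcbe, f24a}.
849a is among them, so fast-forward is possible.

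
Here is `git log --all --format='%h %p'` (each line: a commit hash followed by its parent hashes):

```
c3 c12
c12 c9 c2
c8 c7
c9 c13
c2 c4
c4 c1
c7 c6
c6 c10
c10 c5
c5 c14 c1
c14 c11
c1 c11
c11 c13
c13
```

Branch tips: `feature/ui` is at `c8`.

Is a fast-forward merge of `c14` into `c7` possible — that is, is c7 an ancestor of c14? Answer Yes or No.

A fast-forward from c7 to c14 is possible iff c7 is an ancestor of c14.
Ancestors of c14: {c11, c13, c14}.
c7 is not among them, so fast-forward is not possible.

No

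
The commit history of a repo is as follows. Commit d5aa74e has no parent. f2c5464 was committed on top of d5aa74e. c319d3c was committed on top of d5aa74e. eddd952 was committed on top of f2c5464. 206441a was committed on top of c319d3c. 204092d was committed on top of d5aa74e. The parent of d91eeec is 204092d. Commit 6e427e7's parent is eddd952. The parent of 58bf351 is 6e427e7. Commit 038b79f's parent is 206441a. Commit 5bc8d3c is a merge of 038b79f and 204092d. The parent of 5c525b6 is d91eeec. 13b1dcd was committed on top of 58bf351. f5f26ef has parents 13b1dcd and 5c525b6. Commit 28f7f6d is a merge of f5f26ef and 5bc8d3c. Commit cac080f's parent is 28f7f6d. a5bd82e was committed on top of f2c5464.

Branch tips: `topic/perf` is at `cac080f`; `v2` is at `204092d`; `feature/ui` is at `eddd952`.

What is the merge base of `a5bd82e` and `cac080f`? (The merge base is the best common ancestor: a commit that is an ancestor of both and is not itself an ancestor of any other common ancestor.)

Ancestors of a5bd82e: {a5bd82e, d5aa74e, f2c5464}.
Ancestors of cac080f: {038b79f, 13b1dcd, 204092d, 206441a, 28f7f6d, 58bf351, 5bc8d3c, 5c525b6, 6e427e7, c319d3c, cac080f, d5aa74e, d91eeec, eddd952, f2c5464, f5f26ef}.
Common ancestors: {d5aa74e, f2c5464}.
Among these, f2c5464 is not an ancestor of any other common ancestor — it is the merge base.

f2c5464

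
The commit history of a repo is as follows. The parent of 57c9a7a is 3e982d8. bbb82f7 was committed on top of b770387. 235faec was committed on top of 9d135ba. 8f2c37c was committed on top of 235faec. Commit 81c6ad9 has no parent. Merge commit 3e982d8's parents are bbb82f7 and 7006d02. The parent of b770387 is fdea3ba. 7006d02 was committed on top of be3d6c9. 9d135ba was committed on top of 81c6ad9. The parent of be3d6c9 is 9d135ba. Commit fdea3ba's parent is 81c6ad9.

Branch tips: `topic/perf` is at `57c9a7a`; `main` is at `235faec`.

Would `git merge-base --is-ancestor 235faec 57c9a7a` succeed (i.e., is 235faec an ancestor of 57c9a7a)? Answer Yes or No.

Ancestors of 57c9a7a: {3e982d8, 57c9a7a, 7006d02, 81c6ad9, 9d135ba, b770387, bbb82f7, be3d6c9, fdea3ba}.
235faec is not in that set, so it is not an ancestor of 57c9a7a.

No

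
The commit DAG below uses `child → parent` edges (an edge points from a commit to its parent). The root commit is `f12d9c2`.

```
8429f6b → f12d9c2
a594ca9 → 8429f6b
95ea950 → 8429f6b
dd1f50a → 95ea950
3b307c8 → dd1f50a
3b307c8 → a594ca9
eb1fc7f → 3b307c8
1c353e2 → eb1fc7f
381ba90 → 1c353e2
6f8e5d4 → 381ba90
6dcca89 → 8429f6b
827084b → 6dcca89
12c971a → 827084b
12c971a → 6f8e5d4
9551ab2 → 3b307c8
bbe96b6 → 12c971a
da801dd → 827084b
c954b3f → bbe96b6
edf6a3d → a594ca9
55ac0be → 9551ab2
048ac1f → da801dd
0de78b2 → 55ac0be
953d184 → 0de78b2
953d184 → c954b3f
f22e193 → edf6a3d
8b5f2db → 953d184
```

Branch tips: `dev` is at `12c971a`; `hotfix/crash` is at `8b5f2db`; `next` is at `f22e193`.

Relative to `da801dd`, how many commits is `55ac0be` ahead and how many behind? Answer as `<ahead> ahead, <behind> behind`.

Reachable from 55ac0be: {3b307c8, 55ac0be, 8429f6b, 9551ab2, 95ea950, a594ca9, dd1f50a, f12d9c2}.
Reachable from da801dd: {6dcca89, 827084b, 8429f6b, da801dd, f12d9c2}.
Only in 55ac0be's history (ahead): {3b307c8, 55ac0be, 9551ab2, 95ea950, a594ca9, dd1f50a} — 6.
Only in da801dd's history (behind): {6dcca89, 827084b, da801dd} — 3.

6 ahead, 3 behind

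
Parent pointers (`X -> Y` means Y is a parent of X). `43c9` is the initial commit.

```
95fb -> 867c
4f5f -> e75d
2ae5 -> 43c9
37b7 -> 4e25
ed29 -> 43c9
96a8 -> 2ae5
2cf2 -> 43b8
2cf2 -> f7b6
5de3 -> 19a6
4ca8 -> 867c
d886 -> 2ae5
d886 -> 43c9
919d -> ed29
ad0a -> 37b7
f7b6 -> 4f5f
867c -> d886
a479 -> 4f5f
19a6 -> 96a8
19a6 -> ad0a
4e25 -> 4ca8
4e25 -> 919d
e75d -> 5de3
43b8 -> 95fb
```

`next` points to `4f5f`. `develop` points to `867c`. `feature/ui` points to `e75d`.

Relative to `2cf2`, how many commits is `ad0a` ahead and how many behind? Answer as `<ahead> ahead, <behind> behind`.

0 ahead, 9 behind

Reachable from ad0a: {2ae5, 37b7, 43c9, 4ca8, 4e25, 867c, 919d, ad0a, d886, ed29}.
Reachable from 2cf2: {19a6, 2ae5, 2cf2, 37b7, 43b8, 43c9, 4ca8, 4e25, 4f5f, 5de3, 867c, 919d, 95fb, 96a8, ad0a, d886, e75d, ed29, f7b6}.
Only in ad0a's history (ahead): {} — 0.
Only in 2cf2's history (behind): {19a6, 2cf2, 43b8, 4f5f, 5de3, 95fb, 96a8, e75d, f7b6} — 9.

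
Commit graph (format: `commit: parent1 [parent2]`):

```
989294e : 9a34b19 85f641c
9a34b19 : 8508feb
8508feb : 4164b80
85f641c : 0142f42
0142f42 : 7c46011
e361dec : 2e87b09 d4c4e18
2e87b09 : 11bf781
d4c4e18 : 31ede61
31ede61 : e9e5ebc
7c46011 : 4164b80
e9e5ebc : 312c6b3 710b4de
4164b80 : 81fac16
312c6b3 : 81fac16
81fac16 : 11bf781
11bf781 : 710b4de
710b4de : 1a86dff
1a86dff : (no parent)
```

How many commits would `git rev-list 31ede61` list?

7

Walking parent pointers from 31ede61: reachable set = {11bf781, 1a86dff, 312c6b3, 31ede61, 710b4de, 81fac16, e9e5ebc}.
That is 7 commits.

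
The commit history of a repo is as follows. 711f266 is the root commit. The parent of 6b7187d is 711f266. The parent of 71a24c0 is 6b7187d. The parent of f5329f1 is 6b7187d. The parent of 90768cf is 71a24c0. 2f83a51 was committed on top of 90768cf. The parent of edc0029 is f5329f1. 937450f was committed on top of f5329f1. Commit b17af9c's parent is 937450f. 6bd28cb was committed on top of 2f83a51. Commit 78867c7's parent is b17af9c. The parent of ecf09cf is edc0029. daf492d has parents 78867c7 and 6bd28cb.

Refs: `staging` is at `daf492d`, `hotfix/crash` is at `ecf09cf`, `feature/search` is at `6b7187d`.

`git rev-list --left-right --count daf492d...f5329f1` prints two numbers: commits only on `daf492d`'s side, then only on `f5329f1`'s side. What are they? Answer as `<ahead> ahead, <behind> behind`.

Reachable from daf492d: {2f83a51, 6b7187d, 6bd28cb, 711f266, 71a24c0, 78867c7, 90768cf, 937450f, b17af9c, daf492d, f5329f1}.
Reachable from f5329f1: {6b7187d, 711f266, f5329f1}.
Only in daf492d's history (ahead): {2f83a51, 6bd28cb, 71a24c0, 78867c7, 90768cf, 937450f, b17af9c, daf492d} — 8.
Only in f5329f1's history (behind): {} — 0.

8 ahead, 0 behind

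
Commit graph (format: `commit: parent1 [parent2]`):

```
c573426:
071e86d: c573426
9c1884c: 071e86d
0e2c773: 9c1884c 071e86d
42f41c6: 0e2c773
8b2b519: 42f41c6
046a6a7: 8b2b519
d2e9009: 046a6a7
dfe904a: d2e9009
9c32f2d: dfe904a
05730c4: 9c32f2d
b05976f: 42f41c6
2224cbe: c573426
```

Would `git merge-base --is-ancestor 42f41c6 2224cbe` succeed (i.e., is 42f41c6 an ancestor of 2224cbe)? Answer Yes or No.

No

Ancestors of 2224cbe: {2224cbe, c573426}.
42f41c6 is not in that set, so it is not an ancestor of 2224cbe.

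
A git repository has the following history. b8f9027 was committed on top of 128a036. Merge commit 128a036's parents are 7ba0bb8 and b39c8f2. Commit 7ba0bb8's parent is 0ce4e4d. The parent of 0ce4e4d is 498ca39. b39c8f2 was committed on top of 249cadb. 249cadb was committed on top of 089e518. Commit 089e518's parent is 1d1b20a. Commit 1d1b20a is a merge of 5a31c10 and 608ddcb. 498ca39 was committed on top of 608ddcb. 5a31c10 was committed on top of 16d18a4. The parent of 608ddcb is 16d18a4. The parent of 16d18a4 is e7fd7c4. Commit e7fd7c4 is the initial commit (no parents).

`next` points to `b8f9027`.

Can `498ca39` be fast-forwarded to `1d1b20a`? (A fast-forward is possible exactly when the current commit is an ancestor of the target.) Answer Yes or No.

A fast-forward from 498ca39 to 1d1b20a is possible iff 498ca39 is an ancestor of 1d1b20a.
Ancestors of 1d1b20a: {16d18a4, 1d1b20a, 5a31c10, 608ddcb, e7fd7c4}.
498ca39 is not among them, so fast-forward is not possible.

No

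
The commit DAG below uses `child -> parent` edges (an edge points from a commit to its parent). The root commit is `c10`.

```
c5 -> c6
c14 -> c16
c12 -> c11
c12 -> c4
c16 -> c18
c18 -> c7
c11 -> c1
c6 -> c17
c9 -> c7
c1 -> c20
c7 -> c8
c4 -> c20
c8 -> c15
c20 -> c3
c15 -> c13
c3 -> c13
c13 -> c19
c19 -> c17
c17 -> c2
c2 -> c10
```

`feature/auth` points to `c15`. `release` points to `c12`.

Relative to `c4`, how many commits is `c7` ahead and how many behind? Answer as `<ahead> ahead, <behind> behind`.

3 ahead, 3 behind

Reachable from c7: {c10, c13, c15, c17, c19, c2, c7, c8}.
Reachable from c4: {c10, c13, c17, c19, c2, c20, c3, c4}.
Only in c7's history (ahead): {c15, c7, c8} — 3.
Only in c4's history (behind): {c20, c3, c4} — 3.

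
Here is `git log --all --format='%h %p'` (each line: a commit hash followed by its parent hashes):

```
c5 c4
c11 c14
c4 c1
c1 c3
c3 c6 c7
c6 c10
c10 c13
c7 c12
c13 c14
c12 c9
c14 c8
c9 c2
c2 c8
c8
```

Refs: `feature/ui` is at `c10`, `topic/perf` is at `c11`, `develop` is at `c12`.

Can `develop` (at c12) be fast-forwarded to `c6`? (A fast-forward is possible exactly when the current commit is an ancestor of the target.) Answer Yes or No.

A fast-forward from c12 to c6 is possible iff c12 is an ancestor of c6.
Ancestors of c6: {c10, c13, c14, c6, c8}.
c12 is not among them, so fast-forward is not possible.

No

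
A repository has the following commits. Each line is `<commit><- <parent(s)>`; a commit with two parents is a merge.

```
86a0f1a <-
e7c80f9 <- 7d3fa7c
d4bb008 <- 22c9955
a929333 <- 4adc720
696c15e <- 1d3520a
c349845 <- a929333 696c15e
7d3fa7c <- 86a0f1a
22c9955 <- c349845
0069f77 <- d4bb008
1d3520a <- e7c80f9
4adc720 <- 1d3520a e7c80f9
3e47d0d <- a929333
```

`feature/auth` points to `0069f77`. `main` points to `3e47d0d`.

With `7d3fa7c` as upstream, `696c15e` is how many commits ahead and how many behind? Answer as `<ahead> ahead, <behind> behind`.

Reachable from 696c15e: {1d3520a, 696c15e, 7d3fa7c, 86a0f1a, e7c80f9}.
Reachable from 7d3fa7c: {7d3fa7c, 86a0f1a}.
Only in 696c15e's history (ahead): {1d3520a, 696c15e, e7c80f9} — 3.
Only in 7d3fa7c's history (behind): {} — 0.

3 ahead, 0 behind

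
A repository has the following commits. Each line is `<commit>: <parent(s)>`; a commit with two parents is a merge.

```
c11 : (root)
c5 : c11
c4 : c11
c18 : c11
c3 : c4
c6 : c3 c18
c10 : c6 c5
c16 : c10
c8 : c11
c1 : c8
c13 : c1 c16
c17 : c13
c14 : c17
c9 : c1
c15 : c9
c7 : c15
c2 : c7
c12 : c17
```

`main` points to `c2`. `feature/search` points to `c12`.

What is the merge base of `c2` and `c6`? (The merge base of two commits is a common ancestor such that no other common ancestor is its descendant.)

c11

Ancestors of c2: {c1, c11, c15, c2, c7, c8, c9}.
Ancestors of c6: {c11, c18, c3, c4, c6}.
Common ancestors: {c11}.
The only common ancestor is c11, so it is the merge base.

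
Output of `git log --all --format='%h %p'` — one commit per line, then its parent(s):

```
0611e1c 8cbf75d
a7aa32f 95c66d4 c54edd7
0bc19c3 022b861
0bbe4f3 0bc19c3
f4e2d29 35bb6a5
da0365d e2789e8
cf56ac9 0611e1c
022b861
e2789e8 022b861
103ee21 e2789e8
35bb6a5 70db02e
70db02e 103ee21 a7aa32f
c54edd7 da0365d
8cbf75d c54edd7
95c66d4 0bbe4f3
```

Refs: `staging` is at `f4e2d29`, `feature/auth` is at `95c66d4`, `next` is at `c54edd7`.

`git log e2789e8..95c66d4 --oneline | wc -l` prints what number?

Reachable from 95c66d4: {022b861, 0bbe4f3, 0bc19c3, 95c66d4}.
Reachable from e2789e8: {022b861, e2789e8}.
In 95c66d4's history but not e2789e8's: {0bbe4f3, 0bc19c3, 95c66d4} — 3 commits.

3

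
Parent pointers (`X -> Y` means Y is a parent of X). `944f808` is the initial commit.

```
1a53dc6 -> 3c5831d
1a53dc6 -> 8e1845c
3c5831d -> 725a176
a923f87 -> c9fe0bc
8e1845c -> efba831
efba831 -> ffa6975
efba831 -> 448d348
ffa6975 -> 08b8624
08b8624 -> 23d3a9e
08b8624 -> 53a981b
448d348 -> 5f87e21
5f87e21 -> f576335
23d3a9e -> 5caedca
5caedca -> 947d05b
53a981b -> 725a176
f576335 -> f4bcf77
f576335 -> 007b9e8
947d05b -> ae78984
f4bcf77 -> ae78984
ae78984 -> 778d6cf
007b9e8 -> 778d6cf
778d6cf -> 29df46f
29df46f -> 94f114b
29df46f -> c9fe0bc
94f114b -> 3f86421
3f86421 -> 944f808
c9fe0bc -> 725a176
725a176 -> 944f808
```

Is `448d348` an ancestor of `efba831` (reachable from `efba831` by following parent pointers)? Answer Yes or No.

Yes

Ancestors of efba831 (commits reachable by following parents): {007b9e8, 08b8624, 23d3a9e, 29df46f, 3f86421, 448d348, 53a981b, 5caedca, 5f87e21, 725a176, 778d6cf, 944f808, 947d05b, 94f114b, ae78984, c9fe0bc, efba831, f4bcf77, f576335, ffa6975}.
448d348 is in that set, so it is an ancestor of efba831.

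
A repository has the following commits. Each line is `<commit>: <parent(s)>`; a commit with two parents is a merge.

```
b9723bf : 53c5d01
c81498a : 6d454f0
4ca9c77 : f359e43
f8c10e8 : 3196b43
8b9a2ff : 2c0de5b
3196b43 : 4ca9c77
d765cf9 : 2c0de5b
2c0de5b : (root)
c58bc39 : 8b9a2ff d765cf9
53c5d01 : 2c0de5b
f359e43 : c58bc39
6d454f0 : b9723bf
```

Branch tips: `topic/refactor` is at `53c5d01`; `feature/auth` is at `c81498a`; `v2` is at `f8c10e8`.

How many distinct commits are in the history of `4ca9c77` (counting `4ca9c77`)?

6

Walking parent pointers from 4ca9c77: reachable set = {2c0de5b, 4ca9c77, 8b9a2ff, c58bc39, d765cf9, f359e43}.
That is 6 commits.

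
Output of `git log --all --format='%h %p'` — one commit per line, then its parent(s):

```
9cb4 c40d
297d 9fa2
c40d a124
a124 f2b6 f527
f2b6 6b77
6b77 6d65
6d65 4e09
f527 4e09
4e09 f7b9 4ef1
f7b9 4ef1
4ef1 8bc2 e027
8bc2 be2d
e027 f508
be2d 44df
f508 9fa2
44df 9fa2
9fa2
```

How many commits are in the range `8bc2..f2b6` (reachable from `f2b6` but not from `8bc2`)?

8

Reachable from f2b6: {44df, 4e09, 4ef1, 6b77, 6d65, 8bc2, 9fa2, be2d, e027, f2b6, f508, f7b9}.
Reachable from 8bc2: {44df, 8bc2, 9fa2, be2d}.
In f2b6's history but not 8bc2's: {4e09, 4ef1, 6b77, 6d65, e027, f2b6, f508, f7b9} — 8 commits.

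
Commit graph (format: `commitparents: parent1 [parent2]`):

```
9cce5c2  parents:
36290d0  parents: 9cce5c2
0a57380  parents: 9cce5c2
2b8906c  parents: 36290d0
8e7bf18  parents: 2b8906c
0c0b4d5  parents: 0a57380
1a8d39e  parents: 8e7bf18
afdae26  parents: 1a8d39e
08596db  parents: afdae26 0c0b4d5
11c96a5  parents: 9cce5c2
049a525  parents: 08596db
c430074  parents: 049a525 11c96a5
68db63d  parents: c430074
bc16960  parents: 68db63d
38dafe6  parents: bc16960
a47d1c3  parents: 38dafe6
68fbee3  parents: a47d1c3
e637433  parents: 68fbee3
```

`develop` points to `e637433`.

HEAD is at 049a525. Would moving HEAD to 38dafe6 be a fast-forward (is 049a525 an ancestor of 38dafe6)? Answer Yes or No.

Yes

A fast-forward from 049a525 to 38dafe6 is possible iff 049a525 is an ancestor of 38dafe6.
Ancestors of 38dafe6: {049a525, 08596db, 0a57380, 0c0b4d5, 11c96a5, 1a8d39e, 2b8906c, 36290d0, 38dafe6, 68db63d, 8e7bf18, 9cce5c2, afdae26, bc16960, c430074}.
049a525 is among them, so fast-forward is possible.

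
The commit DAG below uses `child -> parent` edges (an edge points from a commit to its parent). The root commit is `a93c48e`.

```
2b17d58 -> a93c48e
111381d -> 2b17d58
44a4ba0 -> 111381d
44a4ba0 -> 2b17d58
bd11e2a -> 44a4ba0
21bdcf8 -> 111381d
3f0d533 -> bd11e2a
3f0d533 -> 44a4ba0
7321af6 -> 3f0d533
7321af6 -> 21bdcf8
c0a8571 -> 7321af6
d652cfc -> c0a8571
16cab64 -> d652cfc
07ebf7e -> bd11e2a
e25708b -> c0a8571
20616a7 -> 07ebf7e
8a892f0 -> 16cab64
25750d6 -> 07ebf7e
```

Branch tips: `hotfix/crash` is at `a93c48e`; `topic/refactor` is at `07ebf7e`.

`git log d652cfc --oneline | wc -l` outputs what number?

Walking parent pointers from d652cfc: reachable set = {111381d, 21bdcf8, 2b17d58, 3f0d533, 44a4ba0, 7321af6, a93c48e, bd11e2a, c0a8571, d652cfc}.
That is 10 commits.

10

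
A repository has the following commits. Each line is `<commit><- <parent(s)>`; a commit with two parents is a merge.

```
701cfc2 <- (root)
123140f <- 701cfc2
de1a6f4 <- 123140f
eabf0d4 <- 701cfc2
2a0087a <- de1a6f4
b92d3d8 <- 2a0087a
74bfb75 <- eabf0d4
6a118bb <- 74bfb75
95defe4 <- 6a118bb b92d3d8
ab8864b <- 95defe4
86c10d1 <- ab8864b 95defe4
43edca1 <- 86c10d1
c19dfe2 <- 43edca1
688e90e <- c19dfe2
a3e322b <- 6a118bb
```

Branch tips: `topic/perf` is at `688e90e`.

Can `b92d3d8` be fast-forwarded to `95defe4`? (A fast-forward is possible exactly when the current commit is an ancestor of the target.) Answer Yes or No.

Yes

A fast-forward from b92d3d8 to 95defe4 is possible iff b92d3d8 is an ancestor of 95defe4.
Ancestors of 95defe4: {123140f, 2a0087a, 6a118bb, 701cfc2, 74bfb75, 95defe4, b92d3d8, de1a6f4, eabf0d4}.
b92d3d8 is among them, so fast-forward is possible.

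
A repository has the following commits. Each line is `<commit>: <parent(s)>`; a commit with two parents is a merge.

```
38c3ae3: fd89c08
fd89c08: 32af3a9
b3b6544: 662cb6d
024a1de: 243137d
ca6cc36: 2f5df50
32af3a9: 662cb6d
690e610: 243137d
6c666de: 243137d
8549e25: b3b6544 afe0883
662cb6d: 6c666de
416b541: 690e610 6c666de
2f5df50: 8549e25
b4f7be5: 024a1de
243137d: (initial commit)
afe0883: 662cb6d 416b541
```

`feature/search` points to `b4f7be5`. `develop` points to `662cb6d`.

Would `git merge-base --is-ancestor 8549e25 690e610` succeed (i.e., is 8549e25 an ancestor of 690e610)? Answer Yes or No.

Ancestors of 690e610: {243137d, 690e610}.
8549e25 is not in that set, so it is not an ancestor of 690e610.

No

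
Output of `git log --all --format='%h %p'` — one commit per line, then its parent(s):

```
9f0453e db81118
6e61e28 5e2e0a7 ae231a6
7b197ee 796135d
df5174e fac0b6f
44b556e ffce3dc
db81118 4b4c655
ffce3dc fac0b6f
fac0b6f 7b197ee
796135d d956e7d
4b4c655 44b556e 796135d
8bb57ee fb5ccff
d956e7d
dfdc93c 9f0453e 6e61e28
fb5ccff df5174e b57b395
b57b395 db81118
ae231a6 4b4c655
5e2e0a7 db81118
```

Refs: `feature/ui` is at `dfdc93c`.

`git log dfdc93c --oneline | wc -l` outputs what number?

13

Walking parent pointers from dfdc93c: reachable set = {44b556e, 4b4c655, 5e2e0a7, 6e61e28, 796135d, 7b197ee, 9f0453e, ae231a6, d956e7d, db81118, dfdc93c, fac0b6f, ffce3dc}.
That is 13 commits.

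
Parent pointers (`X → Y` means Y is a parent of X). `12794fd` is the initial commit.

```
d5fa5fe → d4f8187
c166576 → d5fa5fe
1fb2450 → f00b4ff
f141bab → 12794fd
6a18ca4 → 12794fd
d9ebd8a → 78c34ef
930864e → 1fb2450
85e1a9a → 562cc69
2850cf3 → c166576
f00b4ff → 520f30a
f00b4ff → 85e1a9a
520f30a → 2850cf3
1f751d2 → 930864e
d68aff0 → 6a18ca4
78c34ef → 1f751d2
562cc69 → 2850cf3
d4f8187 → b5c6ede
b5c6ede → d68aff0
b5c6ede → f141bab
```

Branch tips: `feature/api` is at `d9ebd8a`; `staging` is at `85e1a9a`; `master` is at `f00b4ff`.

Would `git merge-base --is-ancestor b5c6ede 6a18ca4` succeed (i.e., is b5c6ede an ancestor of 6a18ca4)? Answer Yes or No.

Ancestors of 6a18ca4: {12794fd, 6a18ca4}.
b5c6ede is not in that set, so it is not an ancestor of 6a18ca4.

No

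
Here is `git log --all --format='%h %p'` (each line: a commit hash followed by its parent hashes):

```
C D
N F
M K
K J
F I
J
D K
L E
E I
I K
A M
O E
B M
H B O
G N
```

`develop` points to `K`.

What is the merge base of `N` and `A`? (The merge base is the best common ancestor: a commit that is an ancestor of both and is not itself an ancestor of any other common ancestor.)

K

Ancestors of N: {F, I, J, K, N}.
Ancestors of A: {A, J, K, M}.
Common ancestors: {J, K}.
Among these, K is not an ancestor of any other common ancestor — it is the merge base.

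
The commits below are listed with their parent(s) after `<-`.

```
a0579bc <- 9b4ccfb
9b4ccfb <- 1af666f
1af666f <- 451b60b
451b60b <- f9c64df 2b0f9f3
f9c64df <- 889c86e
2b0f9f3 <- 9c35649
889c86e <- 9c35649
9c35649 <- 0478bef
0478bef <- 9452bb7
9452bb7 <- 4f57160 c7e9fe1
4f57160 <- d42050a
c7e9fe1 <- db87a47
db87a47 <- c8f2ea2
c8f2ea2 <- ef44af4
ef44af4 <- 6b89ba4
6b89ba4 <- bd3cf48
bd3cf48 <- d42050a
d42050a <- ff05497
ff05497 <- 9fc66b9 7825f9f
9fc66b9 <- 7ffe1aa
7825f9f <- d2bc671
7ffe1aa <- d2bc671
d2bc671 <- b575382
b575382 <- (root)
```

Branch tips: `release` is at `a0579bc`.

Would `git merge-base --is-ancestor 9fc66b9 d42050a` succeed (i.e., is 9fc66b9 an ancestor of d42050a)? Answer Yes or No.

Yes

Ancestors of d42050a (commits reachable by following parents): {7825f9f, 7ffe1aa, 9fc66b9, b575382, d2bc671, d42050a, ff05497}.
9fc66b9 is in that set, so it is an ancestor of d42050a.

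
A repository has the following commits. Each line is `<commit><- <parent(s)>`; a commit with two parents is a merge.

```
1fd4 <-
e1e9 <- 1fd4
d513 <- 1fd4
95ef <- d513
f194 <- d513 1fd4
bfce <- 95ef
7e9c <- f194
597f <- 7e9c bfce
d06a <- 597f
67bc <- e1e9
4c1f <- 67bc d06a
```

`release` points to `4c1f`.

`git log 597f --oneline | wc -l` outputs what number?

7

Walking parent pointers from 597f: reachable set = {1fd4, 597f, 7e9c, 95ef, bfce, d513, f194}.
That is 7 commits.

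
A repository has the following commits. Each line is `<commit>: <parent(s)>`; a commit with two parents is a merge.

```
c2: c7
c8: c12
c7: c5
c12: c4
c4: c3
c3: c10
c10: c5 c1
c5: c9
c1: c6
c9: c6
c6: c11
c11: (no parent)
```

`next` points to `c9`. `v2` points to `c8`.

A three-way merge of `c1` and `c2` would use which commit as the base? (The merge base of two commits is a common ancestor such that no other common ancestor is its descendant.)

c6

Ancestors of c1: {c1, c11, c6}.
Ancestors of c2: {c11, c2, c5, c6, c7, c9}.
Common ancestors: {c11, c6}.
Among these, c6 is not an ancestor of any other common ancestor — it is the merge base.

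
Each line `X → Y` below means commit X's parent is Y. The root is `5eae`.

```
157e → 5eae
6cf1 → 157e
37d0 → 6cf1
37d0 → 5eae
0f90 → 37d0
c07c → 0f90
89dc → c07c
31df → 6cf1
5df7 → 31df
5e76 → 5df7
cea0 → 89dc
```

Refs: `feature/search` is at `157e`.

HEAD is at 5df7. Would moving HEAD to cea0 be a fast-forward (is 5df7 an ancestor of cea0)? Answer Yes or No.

No

A fast-forward from 5df7 to cea0 is possible iff 5df7 is an ancestor of cea0.
Ancestors of cea0: {0f90, 157e, 37d0, 5eae, 6cf1, 89dc, c07c, cea0}.
5df7 is not among them, so fast-forward is not possible.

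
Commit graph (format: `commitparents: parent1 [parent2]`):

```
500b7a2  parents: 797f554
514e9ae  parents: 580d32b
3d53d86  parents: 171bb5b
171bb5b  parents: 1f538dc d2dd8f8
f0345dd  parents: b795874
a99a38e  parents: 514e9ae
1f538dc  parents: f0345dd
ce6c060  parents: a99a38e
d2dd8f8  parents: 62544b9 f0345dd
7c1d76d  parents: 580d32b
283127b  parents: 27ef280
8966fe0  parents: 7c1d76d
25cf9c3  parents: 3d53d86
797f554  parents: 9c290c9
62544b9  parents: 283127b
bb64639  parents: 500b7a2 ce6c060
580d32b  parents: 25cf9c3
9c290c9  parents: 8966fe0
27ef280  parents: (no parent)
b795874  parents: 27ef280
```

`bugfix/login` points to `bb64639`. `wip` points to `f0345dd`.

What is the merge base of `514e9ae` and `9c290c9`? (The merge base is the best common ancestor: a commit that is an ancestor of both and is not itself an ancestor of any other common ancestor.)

580d32b

Ancestors of 514e9ae: {171bb5b, 1f538dc, 25cf9c3, 27ef280, 283127b, 3d53d86, 514e9ae, 580d32b, 62544b9, b795874, d2dd8f8, f0345dd}.
Ancestors of 9c290c9: {171bb5b, 1f538dc, 25cf9c3, 27ef280, 283127b, 3d53d86, 580d32b, 62544b9, 7c1d76d, 8966fe0, 9c290c9, b795874, d2dd8f8, f0345dd}.
Common ancestors: {171bb5b, 1f538dc, 25cf9c3, 27ef280, 283127b, 3d53d86, 580d32b, 62544b9, b795874, d2dd8f8, f0345dd}.
Among these, 580d32b is not an ancestor of any other common ancestor — it is the merge base.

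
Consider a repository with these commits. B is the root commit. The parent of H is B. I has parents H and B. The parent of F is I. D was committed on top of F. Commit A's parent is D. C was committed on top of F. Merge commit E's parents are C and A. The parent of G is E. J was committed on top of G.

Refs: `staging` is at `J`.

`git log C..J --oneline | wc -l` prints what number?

Reachable from J: {A, B, C, D, E, F, G, H, I, J}.
Reachable from C: {B, C, F, H, I}.
In J's history but not C's: {A, D, E, G, J} — 5 commits.

5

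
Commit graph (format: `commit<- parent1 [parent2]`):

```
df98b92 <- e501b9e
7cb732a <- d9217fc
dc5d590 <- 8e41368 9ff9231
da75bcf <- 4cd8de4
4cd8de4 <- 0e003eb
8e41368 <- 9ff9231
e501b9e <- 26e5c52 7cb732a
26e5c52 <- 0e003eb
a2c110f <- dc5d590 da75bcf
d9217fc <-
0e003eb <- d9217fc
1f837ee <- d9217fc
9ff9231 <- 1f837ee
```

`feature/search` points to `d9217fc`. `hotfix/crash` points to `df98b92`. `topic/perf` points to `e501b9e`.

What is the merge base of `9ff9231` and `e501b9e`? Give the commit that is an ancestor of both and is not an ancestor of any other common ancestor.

d9217fc

Ancestors of 9ff9231: {1f837ee, 9ff9231, d9217fc}.
Ancestors of e501b9e: {0e003eb, 26e5c52, 7cb732a, d9217fc, e501b9e}.
Common ancestors: {d9217fc}.
The only common ancestor is d9217fc, so it is the merge base.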